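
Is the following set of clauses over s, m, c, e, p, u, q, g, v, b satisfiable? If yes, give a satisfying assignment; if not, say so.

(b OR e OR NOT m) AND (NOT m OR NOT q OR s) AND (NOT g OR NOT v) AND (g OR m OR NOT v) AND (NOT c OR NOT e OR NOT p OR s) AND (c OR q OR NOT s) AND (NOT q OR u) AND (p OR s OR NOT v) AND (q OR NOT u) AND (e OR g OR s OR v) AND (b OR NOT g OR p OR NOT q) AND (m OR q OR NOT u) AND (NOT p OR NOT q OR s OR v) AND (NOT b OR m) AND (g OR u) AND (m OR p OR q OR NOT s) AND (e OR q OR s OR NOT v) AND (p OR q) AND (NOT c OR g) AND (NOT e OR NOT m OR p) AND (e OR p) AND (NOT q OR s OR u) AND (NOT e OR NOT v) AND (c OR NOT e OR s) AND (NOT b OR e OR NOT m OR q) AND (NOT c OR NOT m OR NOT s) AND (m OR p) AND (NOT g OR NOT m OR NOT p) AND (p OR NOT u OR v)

Set s = True.
Set m = False.
  then (NOT b OR m) forces b = False.
  then (m OR p) forces p = True.
Set c = False.
  then (c OR q OR NOT s) forces q = True.
  then (NOT q OR u) forces u = True.
Set e = True.
  then (NOT e OR NOT v) forces v = False.
Set g = True.
All clauses satisfied.

s=T; m=F; c=F; e=T; p=T; u=T; q=T; g=T; v=F; b=F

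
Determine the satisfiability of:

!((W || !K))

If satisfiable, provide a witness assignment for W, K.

W = False; K = True

  !((W || !K)) = True
    W || !K = False
      !K = False
The formula evaluates to True.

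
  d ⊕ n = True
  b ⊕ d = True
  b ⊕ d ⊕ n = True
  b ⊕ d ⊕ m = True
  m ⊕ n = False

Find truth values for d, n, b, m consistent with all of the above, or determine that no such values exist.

d = True, n = False, b = False, m = False

d ⊕ n = T ⊕ F = True ✓
b ⊕ d = F ⊕ T = True ✓
b ⊕ d ⊕ n = F ⊕ T ⊕ F = True ✓
b ⊕ d ⊕ m = F ⊕ T ⊕ F = True ✓
m ⊕ n = F ⊕ F = False ✓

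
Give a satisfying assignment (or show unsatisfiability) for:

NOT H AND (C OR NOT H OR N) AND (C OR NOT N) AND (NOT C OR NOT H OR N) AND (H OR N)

H = False, N = True, C = True

Unit clause (NOT H) forces H = False.
In (H OR N) only N is left, so N = True.
In (C OR NOT N) only C is left, so C = True.
Check each clause:
  (NOT H): NOT H holds.
  (C OR NOT H OR N): C holds.
  (C OR NOT N): C holds.
  (NOT C OR NOT H OR N): NOT H holds.
  (H OR N): N holds.
All clauses satisfied.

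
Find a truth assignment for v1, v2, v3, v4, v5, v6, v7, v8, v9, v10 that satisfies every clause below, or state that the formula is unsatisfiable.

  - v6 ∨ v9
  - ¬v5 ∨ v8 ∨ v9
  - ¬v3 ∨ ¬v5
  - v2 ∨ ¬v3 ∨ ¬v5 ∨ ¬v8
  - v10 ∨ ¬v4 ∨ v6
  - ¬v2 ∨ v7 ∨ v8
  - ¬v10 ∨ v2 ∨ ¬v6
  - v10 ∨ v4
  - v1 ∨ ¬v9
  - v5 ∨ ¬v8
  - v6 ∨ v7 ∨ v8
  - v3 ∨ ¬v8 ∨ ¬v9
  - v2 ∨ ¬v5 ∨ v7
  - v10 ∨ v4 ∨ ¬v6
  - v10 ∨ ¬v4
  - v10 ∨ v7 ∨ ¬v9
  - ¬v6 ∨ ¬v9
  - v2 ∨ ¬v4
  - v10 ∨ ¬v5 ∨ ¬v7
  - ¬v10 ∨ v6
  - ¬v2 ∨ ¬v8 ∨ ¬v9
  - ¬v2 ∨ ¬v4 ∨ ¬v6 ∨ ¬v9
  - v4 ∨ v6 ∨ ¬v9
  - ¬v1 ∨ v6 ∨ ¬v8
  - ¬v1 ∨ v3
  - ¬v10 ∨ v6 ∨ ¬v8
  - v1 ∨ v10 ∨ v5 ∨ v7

Set v1 = True.
  then (¬v1 ∨ v3) forces v3 = True.
  then (¬v3 ∨ ¬v5) forces v5 = False.
  then (v5 ∨ ¬v8) forces v8 = False.
Try v2 = False:
  (v2 ∨ ¬v4) forces v4 = False.
  (v10 ∨ v4) forces v10 = True.
  (¬v10 ∨ v2 ∨ ¬v6) forces v6 = False.
  clause (¬v10 ∨ v6) is falsified — backtrack.
So v2 = True.
  then (¬v2 ∨ v7 ∨ v8) forces v7 = True.
Set v4 = False.
  then (v10 ∨ v4) forces v10 = True.
  then (¬v10 ∨ v6) forces v6 = True.
  then (¬v6 ∨ ¬v9) forces v9 = False.
All clauses satisfied.

v1 = True; v2 = True; v3 = True; v4 = False; v5 = False; v6 = True; v7 = True; v8 = False; v9 = False; v10 = True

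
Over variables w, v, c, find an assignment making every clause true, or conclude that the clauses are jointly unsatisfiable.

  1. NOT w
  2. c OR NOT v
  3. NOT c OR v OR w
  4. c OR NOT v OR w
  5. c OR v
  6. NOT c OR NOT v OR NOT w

Unit clause (NOT w) forces w = False.
Try v = False:
  (NOT c OR v OR w) forces c = False.
  clause (c OR v) is falsified — backtrack.
So v = True.
  then (c OR NOT v) forces c = True.
Check each clause:
  (NOT w): NOT w holds.
  (c OR NOT v): c holds.
  (NOT c OR v OR w): v holds.
  (c OR NOT v OR w): c holds.
  (c OR v): c holds.
  (NOT c OR NOT v OR NOT w): NOT w holds.
All clauses satisfied.

w = False, v = True, c = True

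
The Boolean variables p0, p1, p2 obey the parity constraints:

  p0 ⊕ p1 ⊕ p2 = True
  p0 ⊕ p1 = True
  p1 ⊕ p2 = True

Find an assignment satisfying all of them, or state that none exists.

p0 = False, p1 = True, p2 = False

p0 ⊕ p1 ⊕ p2 = F ⊕ T ⊕ F = True ✓
p0 ⊕ p1 = F ⊕ T = True ✓
p1 ⊕ p2 = T ⊕ F = True ✓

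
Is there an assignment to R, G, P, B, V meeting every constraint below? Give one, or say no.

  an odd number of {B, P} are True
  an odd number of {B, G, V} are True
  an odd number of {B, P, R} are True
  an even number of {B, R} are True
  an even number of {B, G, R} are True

R = False, G = False, P = True, B = False, V = True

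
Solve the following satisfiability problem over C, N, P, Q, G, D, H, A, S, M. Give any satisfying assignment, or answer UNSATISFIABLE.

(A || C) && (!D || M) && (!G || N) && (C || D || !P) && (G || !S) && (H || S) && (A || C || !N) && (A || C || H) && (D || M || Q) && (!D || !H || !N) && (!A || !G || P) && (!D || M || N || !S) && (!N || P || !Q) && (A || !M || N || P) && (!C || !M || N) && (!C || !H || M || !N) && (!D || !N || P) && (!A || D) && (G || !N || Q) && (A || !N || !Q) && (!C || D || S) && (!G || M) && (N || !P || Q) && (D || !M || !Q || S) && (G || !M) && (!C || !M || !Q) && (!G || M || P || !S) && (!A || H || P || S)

C: True, N: True, P: True, Q: False, G: True, D: True, H: False, A: True, S: True, M: True

Set C = True.
Set N = True.
Set P = True.
Try Q = True:
  (A || !N || !Q) forces A = True.
  (!A || D) forces D = True.
  (!D || M) forces M = True.
  clause (!C || !M || !Q) is falsified — backtrack.
So Q = False.
  then (G || !N || Q) forces G = True.
  then (!G || M) forces M = True.
Set D = True.
  then (!D || !H || !N) forces H = False.
  then (H || S) forces S = True.
Set A = True.
All clauses satisfied.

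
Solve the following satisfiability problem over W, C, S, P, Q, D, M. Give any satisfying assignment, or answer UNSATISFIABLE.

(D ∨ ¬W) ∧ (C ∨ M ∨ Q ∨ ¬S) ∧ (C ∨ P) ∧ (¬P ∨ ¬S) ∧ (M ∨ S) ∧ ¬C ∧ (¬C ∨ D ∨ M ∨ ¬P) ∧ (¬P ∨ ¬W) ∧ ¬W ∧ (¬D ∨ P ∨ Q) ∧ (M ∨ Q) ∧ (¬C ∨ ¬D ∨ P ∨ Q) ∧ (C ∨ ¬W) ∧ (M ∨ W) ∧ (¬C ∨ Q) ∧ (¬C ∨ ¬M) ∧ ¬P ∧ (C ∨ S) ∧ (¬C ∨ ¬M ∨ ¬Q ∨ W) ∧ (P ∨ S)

UNSATISFIABLE

Case C = True:
  Clause (¬C) is falsified — contradiction.
Case C = False:
  (C ∨ P) forces P = True.
  Clause (¬P) is falsified — contradiction.
Both cases fail, so the formula is unsatisfiable.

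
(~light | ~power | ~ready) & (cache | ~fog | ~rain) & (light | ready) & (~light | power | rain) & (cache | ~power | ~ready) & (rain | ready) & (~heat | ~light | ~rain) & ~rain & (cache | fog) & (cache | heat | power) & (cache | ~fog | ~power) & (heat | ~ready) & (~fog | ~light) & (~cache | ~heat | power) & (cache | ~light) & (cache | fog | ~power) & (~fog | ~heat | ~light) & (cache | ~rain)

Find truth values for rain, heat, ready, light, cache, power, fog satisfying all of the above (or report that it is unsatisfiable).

rain = False, heat = True, ready = True, light = False, cache = True, power = True, fog = False

Unit clause (~rain) forces rain = False.
In (rain | ready) only ready is left, so ready = True.
In (heat | ~ready) only heat is left, so heat = True.
Set light = False.
Set cache = True.
  then (~cache | ~heat | power) forces power = True.
Set fog = False.
All clauses satisfied.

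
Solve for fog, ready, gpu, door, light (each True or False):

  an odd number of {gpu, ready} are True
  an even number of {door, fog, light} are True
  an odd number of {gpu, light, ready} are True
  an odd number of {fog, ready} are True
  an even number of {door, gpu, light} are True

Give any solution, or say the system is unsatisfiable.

fog = False, ready = True, gpu = False, door = False, light = False

{gpu, ready}: 1 true → odd ✓
{door, fog, light}: 0 true → even ✓
{gpu, light, ready}: 1 true → odd ✓
{fog, ready}: 1 true → odd ✓
{door, gpu, light}: 0 true → even ✓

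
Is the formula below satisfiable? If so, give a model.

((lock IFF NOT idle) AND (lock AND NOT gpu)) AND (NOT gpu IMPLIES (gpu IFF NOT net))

lock: True; idle: False; net: True; gpu: False

  (lock IFF NOT idle) AND (lock AND NOT gpu) = True
    lock IFF NOT idle = True
      NOT idle = True
    lock AND NOT gpu = True
      NOT gpu = True
  NOT gpu IMPLIES (gpu IFF NOT net) = True
    NOT gpu = True
    gpu IFF NOT net = True
      NOT net = False
Both conjuncts True, so the formula holds.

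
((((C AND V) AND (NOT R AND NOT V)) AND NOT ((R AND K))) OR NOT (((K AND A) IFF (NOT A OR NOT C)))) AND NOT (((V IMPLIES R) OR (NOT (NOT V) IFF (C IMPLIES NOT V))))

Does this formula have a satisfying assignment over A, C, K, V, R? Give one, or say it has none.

A: False, C: True, K: True, V: True, R: False

  (((C AND V) AND (NOT R AND NOT V)) AND NOT ((R AND K))) OR NOT (((K AND A) IFF (NOT A OR NOT C))) = True
    ((C AND V) AND (NOT R AND NOT V)) AND NOT ((R AND K)) = False
      (C AND V) AND (NOT R AND NOT V) = False
        C AND V = True
        NOT R AND NOT V = False
          NOT R = True
          NOT V = False
      NOT ((R AND K)) = True
        R AND K = False
    NOT (((K AND A) IFF (NOT A OR NOT C))) = True
      (K AND A) IFF (NOT A OR NOT C) = False
        K AND A = False
        NOT A OR NOT C = True
          NOT A = True
          NOT C = False
  NOT (((V IMPLIES R) OR (NOT (NOT V) IFF (C IMPLIES NOT V)))) = True
    (V IMPLIES R) OR (NOT (NOT V) IFF (C IMPLIES NOT V)) = False
      V IMPLIES R = False
      NOT (NOT V) IFF (C IMPLIES NOT V) = False
        NOT (NOT V) = True
          NOT V = False
        C IMPLIES NOT V = False
          NOT V = False
Both conjuncts True, so the formula holds.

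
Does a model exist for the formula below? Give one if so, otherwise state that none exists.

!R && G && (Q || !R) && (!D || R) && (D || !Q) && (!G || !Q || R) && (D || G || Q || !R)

Unit clause (!R) forces R = False.
Unit clause (G) forces G = True.
In (!D || R) only !D is left, so D = False.
In (D || !Q) only !Q is left, so Q = False.
Check each clause:
  (!R): !R holds.
  (G): G holds.
  (Q || !R): !R holds.
  (!D || R): !D holds.
  (D || !Q): !Q holds.
  (!G || !Q || R): !Q holds.
  (D || G || Q || !R): G holds.
All clauses satisfied.

Q = False; G = True; R = False; D = False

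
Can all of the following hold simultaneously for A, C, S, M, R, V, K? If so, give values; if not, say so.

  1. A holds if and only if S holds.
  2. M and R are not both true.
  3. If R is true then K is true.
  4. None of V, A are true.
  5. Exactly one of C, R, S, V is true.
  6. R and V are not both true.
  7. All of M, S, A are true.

Unsatisfiable

Case A = True:
  Constraint (4) is violated (A=T) — contradiction.
Case A = False:
  Constraint (7) is violated (A=F) — contradiction.
Both cases fail — unsatisfiable.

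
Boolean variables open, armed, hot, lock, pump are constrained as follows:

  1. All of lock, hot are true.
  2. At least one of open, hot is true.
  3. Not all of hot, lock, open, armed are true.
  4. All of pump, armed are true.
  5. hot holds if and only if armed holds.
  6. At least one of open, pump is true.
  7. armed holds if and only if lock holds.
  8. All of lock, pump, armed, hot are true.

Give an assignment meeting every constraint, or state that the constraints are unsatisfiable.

open: False, armed: True, hot: True, lock: True, pump: True

  (1) {lock, hot}: all 2 true ✓
  (2) {open, hot}: 1 true — at least one ✓
  (3) {hot, lock, open, armed}: 3/4 true — not all ✓
  (4) {pump, armed}: all 2 true ✓
  (5) hot=T, armed=T — same ✓
  (6) {open, pump}: 1 true — at least one ✓
  (7) armed=T, lock=T — same ✓
  (8) {lock, pump, armed, hot}: all 4 true ✓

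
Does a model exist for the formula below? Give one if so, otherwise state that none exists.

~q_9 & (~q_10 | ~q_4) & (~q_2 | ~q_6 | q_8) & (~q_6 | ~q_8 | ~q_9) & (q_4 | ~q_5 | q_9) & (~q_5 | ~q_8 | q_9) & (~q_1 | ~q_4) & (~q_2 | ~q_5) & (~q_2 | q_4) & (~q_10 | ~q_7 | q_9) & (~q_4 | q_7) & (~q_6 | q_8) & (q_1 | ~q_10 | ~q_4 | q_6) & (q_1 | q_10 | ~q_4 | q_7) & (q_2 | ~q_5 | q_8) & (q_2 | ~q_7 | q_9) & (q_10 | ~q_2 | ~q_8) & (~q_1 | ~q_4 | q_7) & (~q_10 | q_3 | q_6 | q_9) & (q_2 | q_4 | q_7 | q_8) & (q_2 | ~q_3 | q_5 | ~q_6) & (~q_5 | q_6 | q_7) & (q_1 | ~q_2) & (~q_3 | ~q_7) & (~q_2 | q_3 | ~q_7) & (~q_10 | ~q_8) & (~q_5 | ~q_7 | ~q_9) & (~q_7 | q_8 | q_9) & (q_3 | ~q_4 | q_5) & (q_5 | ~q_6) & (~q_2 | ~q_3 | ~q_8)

Unit clause (~q_9) forces q_9 = False.
Set q_1 = True.
  then (~q_1 | ~q_4) forces q_4 = False.
  then (~q_2 | q_4) forces q_2 = False.
  then (q_2 | ~q_7 | q_9) forces q_7 = False.
  then (q_2 | q_4 | q_7 | q_8) forces q_8 = True.
  then (~q_10 | ~q_8) forces q_10 = False.
  then (q_4 | ~q_5 | q_9) forces q_5 = False.
  then (q_5 | ~q_6) forces q_6 = False.
Set q_3 = True.
All clauses satisfied.

q_1 = True, q_2 = False, q_3 = True, q_4 = False, q_5 = False, q_6 = False, q_7 = False, q_8 = True, q_9 = False, q_10 = False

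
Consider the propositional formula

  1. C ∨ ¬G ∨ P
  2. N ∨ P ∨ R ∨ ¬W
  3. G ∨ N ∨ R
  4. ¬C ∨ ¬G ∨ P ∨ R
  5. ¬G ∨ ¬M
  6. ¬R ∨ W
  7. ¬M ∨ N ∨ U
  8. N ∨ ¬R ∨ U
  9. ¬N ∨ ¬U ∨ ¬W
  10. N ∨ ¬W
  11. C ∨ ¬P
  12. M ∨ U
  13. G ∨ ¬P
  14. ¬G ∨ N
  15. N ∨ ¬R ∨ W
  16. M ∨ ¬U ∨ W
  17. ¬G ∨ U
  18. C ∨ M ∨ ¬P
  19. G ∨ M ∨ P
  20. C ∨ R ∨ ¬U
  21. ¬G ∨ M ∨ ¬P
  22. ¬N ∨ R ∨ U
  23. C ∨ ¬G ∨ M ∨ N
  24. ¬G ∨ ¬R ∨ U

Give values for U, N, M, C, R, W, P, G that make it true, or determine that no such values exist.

U: False, N: True, M: True, C: True, R: True, W: True, P: False, G: False

Set U = False.
  then (M ∨ U) forces M = True.
  then (¬G ∨ U) forces G = False.
  then (¬M ∨ N ∨ U) forces N = True.
  then (G ∨ ¬P) forces P = False.
  then (¬N ∨ R ∨ U) forces R = True.
  then (¬R ∨ W) forces W = True.
Set C = True.
All clauses satisfied.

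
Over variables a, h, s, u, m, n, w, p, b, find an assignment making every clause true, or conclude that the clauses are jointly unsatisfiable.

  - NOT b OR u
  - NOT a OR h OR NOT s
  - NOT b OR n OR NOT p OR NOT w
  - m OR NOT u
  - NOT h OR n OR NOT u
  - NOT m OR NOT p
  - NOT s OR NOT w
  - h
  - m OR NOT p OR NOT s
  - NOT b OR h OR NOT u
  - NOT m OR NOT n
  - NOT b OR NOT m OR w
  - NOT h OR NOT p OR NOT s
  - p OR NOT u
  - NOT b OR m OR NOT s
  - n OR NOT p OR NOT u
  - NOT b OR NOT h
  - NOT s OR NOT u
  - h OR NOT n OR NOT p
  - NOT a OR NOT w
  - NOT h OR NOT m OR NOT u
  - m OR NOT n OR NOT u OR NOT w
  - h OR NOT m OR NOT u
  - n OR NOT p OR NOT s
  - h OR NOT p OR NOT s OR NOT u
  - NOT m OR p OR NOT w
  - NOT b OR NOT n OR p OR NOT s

Unit clause (h) forces h = True.
In (NOT b OR NOT h) only NOT b is left, so b = False.
Set a = True.
  then (NOT a OR NOT w) forces w = False.
Set s = True.
  then (NOT h OR NOT p OR NOT s) forces p = False.
  then (p OR NOT u) forces u = False.
Set m = True.
  then (NOT m OR NOT n) forces n = False.
All clauses satisfied.

a = True, h = True, s = True, u = False, m = True, n = False, w = False, p = False, b = False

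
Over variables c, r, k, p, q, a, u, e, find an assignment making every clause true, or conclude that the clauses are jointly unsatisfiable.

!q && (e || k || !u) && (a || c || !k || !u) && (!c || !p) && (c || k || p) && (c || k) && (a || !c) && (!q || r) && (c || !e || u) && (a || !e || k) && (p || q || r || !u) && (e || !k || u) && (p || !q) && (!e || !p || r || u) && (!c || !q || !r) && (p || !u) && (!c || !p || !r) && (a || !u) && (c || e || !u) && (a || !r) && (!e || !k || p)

c: False, r: True, k: True, p: True, q: False, a: True, u: True, e: True

Unit clause (!q) forces q = False.
Set c = False.
  then (c || k) forces k = True.
Set r = True.
  then (a || !r) forces a = True.
Try p = False:
  (p || !u) forces u = False.
  (c || !e || u) forces e = False.
  clause (e || !k || u) is falsified — backtrack.
So p = True.
Try u = False:
  (c || !e || u) forces e = False.
  clause (e || !k || u) is falsified — backtrack.
So u = True.
  then (c || e || !u) forces e = True.
All clauses satisfied.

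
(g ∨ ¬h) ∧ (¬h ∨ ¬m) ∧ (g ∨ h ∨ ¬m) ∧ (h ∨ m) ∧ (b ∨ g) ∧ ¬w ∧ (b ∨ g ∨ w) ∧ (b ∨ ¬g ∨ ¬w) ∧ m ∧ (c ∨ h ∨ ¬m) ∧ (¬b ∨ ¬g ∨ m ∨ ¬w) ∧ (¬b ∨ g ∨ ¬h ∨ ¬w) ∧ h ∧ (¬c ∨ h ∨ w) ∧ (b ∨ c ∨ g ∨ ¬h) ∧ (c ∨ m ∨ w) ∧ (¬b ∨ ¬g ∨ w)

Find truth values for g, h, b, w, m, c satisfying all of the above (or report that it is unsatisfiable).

Unsatisfiable

Case m = True:
  (¬h ∨ ¬m) forces h = False.
  Clause (h) is falsified — contradiction.
Case m = False:
  Clause (m) is falsified — contradiction.
Both cases fail, so the formula is unsatisfiable.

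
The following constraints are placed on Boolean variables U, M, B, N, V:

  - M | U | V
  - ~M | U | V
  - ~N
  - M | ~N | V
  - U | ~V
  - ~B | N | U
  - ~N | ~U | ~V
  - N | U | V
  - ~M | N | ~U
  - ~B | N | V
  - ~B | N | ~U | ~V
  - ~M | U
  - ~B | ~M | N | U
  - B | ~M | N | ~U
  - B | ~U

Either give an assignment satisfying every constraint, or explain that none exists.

UNSATISFIABLE

Case U = True:
  (~N) forces N = False.
  (~M | N | ~U) forces M = False.
  (B | ~U) forces B = True.
  (~B | N | V) forces V = True.
  Clause (~B | N | ~U | ~V) is falsified — contradiction.
Case U = False:
  (~N) forces N = False.
  (U | ~V) forces V = False.
  Clause (N | U | V) is falsified — contradiction.
Both cases fail, so the formula is unsatisfiable.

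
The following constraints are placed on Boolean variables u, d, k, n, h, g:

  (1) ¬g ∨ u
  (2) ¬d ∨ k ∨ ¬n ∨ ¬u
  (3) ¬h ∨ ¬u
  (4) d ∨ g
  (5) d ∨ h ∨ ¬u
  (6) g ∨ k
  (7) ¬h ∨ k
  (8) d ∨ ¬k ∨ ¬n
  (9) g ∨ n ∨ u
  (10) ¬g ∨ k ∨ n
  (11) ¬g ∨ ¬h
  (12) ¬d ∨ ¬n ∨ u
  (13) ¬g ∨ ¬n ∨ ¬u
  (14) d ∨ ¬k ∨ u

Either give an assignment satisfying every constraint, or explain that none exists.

Set u = True.
  then (¬h ∨ ¬u) forces h = False.
  then (d ∨ h ∨ ¬u) forces d = True.
Set k = True.
Set n = True.
  then (¬g ∨ ¬n ∨ ¬u) forces g = False.
All clauses satisfied.

u: True; d: True; k: True; n: True; h: False; g: False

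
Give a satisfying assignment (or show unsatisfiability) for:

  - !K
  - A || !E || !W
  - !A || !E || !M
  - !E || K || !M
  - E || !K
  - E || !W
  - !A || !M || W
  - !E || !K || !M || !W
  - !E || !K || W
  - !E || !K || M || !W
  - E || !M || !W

K = False; W = False; E = False; A = False; M = False

Unit clause (!K) forces K = False.
Set W = False.
Set E = False.
Set A = False.
Set M = False.
All clauses satisfied.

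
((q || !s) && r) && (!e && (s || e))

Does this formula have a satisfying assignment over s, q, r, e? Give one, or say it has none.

s: True, q: True, r: True, e: False

  (q || !s) && r = True
    q || !s = True
      !s = False
  !e && (s || e) = True
    !e = True
    s || e = True
Both conjuncts True, so the formula holds.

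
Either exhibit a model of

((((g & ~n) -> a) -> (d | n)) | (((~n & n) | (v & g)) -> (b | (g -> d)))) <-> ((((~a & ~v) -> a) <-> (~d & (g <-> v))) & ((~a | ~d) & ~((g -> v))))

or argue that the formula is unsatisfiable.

g=T, b=T, v=F, a=F, n=F, d=F

  ((((g & ~n) -> a) -> (d | n)) | (((~n & n) | (v & g)) -> (b | (g -> d)))) <-> ((((~a & ~v) -> a) <-> (~d & (g <-> v))) & ((~a | ~d) & ~((g -> v)))) = True
    (((g & ~n) -> a) -> (d | n)) | (((~n & n) | (v & g)) -> (b | (g -> d))) = True
      ((g & ~n) -> a) -> (d | n) = True
        (g & ~n) -> a = False
          g & ~n = True
            ~n = True
        d | n = False
      ((~n & n) | (v & g)) -> (b | (g -> d)) = True
        (~n & n) | (v & g) = False
          ~n & n = False
            ~n = True
          v & g = False
        b | (g -> d) = True
          g -> d = False
    (((~a & ~v) -> a) <-> (~d & (g <-> v))) & ((~a | ~d) & ~((g -> v))) = True
      ((~a & ~v) -> a) <-> (~d & (g <-> v)) = True
        (~a & ~v) -> a = False
          ~a & ~v = True
            ~a = True
            ~v = True
        ~d & (g <-> v) = False
          ~d = True
          g <-> v = False
      (~a | ~d) & ~((g -> v)) = True
        ~a | ~d = True
          ~a = True
          ~d = True
        ~((g -> v)) = True
          g -> v = False
The formula evaluates to True.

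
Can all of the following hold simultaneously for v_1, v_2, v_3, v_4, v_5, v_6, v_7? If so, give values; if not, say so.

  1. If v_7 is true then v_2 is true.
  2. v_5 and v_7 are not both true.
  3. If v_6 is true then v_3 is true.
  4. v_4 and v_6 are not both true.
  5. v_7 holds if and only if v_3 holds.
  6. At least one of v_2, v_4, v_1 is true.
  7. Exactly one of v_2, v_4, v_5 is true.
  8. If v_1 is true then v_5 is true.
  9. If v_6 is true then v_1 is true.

v_1: False; v_2: False; v_3: False; v_4: True; v_5: False; v_6: False; v_7: False

  (1) v_7=F ⇒ v_2: vacuous ✓
  (2) v_5=F, v_7=F — not both ✓
  (3) v_6=F ⇒ v_3: vacuous ✓
  (4) v_4=T, v_6=F — not both ✓
  (5) v_7=F, v_3=F — same ✓
  (6) {v_2, v_4, v_1}: 1 true — at least one ✓
  (7) {v_2, v_4, v_5}: 1 true — exactly one ✓
  (8) v_1=F ⇒ v_5: vacuous ✓
  (9) v_6=F ⇒ v_1: vacuous ✓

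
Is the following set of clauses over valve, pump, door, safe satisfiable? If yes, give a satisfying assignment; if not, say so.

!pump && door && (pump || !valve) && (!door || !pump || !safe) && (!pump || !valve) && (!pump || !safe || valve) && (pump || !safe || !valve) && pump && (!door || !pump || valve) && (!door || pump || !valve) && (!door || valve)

No satisfying assignment exists.

Case pump = True:
  Clause (!pump) is falsified — contradiction.
Case pump = False:
  Clause (pump) is falsified — contradiction.
Both cases fail, so the formula is unsatisfiable.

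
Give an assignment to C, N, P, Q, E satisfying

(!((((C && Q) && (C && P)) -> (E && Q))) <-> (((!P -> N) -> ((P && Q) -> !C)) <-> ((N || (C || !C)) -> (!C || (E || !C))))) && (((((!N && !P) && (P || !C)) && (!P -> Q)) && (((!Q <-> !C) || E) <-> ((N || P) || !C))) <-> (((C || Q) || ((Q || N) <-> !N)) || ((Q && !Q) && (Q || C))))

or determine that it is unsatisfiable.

The formula is unsatisfiable.

Case C = True: the formula simplifies to (!(((Q && P) -> (E && Q))) <-> (((!P -> N) -> !((P && Q))) <-> E)) && ((((!N && !P) && P) && (!P -> Q)) && ((Q || E) <-> (N || P))).
  P = True: the conjunct !P is False.
  P = False: the conjunct P is False.
Case C = False: the conjunct !((((C && Q) && (C && P)) -> (E && Q))) <-> (((!P -> N) -> ((P && Q) -> !C)) <-> ((N || (C || !C)) -> (!C || (E || !C)))) becomes !True <-> (True <-> True) = False.
Both cases fail — unsatisfiable.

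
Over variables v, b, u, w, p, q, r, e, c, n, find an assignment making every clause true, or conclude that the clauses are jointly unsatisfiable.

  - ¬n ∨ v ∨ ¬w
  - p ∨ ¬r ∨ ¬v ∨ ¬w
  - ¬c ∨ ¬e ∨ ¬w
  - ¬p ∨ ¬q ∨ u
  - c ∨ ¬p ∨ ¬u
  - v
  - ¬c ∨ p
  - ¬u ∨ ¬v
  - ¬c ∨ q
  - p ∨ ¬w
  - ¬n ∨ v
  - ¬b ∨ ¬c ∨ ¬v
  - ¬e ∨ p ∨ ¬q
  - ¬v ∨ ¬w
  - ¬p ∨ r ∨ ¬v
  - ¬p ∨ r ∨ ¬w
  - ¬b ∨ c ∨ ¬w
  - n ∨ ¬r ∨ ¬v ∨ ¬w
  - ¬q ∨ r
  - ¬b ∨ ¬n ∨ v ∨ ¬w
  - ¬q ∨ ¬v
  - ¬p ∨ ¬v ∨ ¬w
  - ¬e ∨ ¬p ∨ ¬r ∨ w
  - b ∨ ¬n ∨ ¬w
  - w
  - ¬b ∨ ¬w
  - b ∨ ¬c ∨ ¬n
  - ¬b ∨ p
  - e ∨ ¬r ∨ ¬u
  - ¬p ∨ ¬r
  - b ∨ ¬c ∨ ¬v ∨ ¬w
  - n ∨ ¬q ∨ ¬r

No satisfying assignment exists.

Case w = True:
  (v) forces v = True.
  Clause (¬v ∨ ¬w) is falsified — contradiction.
Case w = False:
  Clause (w) is falsified — contradiction.
Both cases fail, so the formula is unsatisfiable.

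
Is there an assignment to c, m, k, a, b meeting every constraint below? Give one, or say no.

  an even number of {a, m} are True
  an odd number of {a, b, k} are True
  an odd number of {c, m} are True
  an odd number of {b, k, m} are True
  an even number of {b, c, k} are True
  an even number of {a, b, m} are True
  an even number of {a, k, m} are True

c = False, m = True, k = False, a = True, b = False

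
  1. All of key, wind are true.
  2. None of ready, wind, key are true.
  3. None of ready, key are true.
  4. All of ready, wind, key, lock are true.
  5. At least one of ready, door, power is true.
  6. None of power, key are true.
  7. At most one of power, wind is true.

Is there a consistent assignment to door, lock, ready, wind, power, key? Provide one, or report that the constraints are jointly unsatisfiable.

No satisfying assignment exists.

Case ready = True:
  Constraint (2) is violated (ready=T) — contradiction.
Case ready = False:
  Constraint (4) is violated (ready=F) — contradiction.
Both cases fail — unsatisfiable.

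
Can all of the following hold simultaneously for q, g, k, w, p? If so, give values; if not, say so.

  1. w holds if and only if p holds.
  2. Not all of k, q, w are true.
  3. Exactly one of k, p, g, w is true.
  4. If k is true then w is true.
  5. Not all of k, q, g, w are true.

q: True, g: True, k: False, w: False, p: False

  (1) w=F, p=F — same ✓
  (2) {k, q, w}: 1/3 true — not all ✓
  (3) {k, p, g, w}: 1 true — exactly one ✓
  (4) k=F ⇒ w: vacuous ✓
  (5) {k, q, g, w}: 2/4 true — not all ✓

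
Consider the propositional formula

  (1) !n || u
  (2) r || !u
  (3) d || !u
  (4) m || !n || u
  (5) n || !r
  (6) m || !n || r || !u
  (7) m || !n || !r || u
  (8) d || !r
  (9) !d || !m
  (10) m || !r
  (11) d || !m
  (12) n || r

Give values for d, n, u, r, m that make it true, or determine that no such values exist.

Case m = True:
  (!d || !m) forces d = False.
  Clause (d || !m) is falsified — contradiction.
Case m = False:
  (m || !r) forces r = False.
  (r || !u) forces u = False.
  (!n || u) forces n = False.
  Clause (n || r) is falsified — contradiction.
Both cases fail, so the formula is unsatisfiable.

Unsatisfiable — no assignment works.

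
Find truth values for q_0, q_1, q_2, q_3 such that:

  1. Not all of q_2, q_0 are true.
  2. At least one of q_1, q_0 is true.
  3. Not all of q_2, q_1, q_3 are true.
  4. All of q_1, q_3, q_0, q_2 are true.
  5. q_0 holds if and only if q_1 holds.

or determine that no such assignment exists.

No satisfying assignment exists.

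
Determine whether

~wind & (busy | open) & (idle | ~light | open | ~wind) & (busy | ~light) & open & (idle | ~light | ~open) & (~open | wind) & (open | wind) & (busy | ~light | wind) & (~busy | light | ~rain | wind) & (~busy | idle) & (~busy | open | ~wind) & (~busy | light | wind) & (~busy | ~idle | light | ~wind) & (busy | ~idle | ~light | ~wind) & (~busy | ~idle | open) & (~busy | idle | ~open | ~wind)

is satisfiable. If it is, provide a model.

Unsatisfiable — no assignment works.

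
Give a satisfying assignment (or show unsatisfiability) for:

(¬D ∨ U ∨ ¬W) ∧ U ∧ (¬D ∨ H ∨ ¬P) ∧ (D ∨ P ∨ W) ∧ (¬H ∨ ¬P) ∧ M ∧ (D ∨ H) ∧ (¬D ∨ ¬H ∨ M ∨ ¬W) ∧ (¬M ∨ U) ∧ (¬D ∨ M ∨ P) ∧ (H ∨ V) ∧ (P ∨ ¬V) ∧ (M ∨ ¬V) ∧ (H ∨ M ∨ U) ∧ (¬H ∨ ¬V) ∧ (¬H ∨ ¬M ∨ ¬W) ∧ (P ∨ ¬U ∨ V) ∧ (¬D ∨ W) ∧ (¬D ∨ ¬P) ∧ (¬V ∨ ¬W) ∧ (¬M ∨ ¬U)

The formula is unsatisfiable.

Case M = True:
  (U) forces U = True.
  Clause (¬M ∨ ¬U) is falsified — contradiction.
Case M = False:
  Clause (M) is falsified — contradiction.
Both cases fail, so the formula is unsatisfiable.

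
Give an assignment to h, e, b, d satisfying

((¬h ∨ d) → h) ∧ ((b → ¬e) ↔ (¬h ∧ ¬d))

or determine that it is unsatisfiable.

h = True, e = True, b = True, d = False

  (¬h ∨ d) → h = True
    ¬h ∨ d = False
      ¬h = False
  (b → ¬e) ↔ (¬h ∧ ¬d) = True
    b → ¬e = False
      ¬e = False
    ¬h ∧ ¬d = False
      ¬h = False
      ¬d = True
Both conjuncts True, so the formula holds.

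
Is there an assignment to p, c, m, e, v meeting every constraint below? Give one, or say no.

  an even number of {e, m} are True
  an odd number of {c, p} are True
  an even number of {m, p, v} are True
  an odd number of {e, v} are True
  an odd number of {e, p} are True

p = True, c = False, m = False, e = False, v = True

{e, m}: 0 true → even ✓
{c, p}: 1 true → odd ✓
{m, p, v}: 2 true → even ✓
{e, v}: 1 true → odd ✓
{e, p}: 1 true → odd ✓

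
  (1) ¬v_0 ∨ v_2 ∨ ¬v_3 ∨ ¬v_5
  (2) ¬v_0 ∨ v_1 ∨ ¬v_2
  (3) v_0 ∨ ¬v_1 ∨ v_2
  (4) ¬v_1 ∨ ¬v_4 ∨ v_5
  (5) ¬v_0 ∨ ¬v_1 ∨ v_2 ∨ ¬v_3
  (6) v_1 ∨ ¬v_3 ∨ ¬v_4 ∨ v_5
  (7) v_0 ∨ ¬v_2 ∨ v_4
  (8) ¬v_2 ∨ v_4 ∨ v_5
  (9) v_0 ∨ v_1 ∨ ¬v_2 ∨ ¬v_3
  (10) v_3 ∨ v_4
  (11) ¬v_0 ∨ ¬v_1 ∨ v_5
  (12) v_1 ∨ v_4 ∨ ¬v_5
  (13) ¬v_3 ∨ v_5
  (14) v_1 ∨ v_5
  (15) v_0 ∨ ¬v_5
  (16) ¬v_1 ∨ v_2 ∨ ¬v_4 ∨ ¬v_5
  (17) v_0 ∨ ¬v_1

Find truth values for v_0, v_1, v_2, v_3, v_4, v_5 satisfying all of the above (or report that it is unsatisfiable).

v_0=T, v_1=F, v_2=F, v_3=F, v_4=T, v_5=T

Try v_0 = False:
  (v_0 ∨ ¬v_5) forces v_5 = False.
  (¬v_3 ∨ v_5) forces v_3 = False.
  (v_3 ∨ v_4) forces v_4 = True.
  (¬v_1 ∨ ¬v_4 ∨ v_5) forces v_1 = False.
  clause (v_1 ∨ v_5) is falsified — backtrack.
So v_0 = True.
Set v_1 = False.
  then (¬v_0 ∨ v_1 ∨ ¬v_2) forces v_2 = False.
  then (v_1 ∨ v_5) forces v_5 = True.
  then (¬v_0 ∨ v_2 ∨ ¬v_3 ∨ ¬v_5) forces v_3 = False.
  then (v_3 ∨ v_4) forces v_4 = True.
All clauses satisfied.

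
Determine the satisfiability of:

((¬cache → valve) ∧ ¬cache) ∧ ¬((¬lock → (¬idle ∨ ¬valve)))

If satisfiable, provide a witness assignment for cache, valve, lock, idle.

cache: False; valve: True; lock: False; idle: True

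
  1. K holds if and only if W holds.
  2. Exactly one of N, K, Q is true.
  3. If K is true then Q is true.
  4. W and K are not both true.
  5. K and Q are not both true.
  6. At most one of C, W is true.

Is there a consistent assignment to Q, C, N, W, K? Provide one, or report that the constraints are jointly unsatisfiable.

Q=F, C=F, N=T, W=F, K=F

  (1) K=F, W=F — same ✓
  (2) {N, K, Q}: 1 true — exactly one ✓
  (3) K=F ⇒ Q: vacuous ✓
  (4) W=F, K=F — not both ✓
  (5) K=F, Q=F — not both ✓
  (6) {C, W}: 0 true — at most one ✓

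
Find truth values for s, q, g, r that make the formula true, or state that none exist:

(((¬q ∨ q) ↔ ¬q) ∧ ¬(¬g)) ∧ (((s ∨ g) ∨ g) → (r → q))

s = True, q = False, g = True, r = False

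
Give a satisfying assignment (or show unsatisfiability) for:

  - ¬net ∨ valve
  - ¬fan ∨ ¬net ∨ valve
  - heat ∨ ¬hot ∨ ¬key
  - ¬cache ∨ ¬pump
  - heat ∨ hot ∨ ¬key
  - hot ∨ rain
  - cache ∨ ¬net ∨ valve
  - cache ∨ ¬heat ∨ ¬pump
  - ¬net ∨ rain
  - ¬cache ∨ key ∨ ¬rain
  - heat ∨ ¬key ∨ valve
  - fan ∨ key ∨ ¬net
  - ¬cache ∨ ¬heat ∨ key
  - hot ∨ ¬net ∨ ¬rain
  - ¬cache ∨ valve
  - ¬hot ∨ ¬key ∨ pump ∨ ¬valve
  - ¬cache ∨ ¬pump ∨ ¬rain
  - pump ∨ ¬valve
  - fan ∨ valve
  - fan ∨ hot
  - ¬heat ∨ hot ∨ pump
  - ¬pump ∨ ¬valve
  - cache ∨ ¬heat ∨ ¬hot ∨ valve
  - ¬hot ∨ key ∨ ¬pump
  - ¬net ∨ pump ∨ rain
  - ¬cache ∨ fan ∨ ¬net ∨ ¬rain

Set key = False.
Set rain = True.
  then (¬cache ∨ key ∨ ¬rain) forces cache = False.
Set net = False.
Set pump = True.
  then (cache ∨ ¬heat ∨ ¬pump) forces heat = False.
  then (¬pump ∨ ¬valve) forces valve = False.
  then (¬hot ∨ key ∨ ¬pump) forces hot = False.
  then (fan ∨ valve) forces fan = True.
All clauses satisfied.

key: False; rain: True; net: False; pump: True; valve: False; cache: False; heat: False; hot: False; fan: True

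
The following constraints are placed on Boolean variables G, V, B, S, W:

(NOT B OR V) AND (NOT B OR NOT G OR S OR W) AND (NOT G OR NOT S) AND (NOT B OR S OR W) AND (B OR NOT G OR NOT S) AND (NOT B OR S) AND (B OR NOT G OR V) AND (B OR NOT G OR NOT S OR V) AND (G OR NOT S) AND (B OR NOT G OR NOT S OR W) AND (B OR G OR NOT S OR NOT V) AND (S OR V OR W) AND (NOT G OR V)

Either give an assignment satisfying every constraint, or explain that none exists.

G = False, V = False, B = False, S = False, W = True

Set G = False.
  then (G OR NOT S) forces S = False.
  then (NOT B OR S) forces B = False.
Set V = False.
  then (S OR V OR W) forces W = True.
All clauses satisfied.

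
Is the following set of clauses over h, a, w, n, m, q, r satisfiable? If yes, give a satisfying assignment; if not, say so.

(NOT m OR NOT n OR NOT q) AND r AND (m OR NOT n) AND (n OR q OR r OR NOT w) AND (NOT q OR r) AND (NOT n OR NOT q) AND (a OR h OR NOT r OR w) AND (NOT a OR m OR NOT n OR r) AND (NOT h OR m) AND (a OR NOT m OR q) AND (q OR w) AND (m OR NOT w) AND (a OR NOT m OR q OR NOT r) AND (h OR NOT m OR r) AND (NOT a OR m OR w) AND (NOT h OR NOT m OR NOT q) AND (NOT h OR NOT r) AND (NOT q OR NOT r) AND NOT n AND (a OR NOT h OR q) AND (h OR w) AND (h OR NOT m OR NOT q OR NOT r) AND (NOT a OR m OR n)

h = False, a = True, w = True, n = False, m = True, q = False, r = True

Unit clause (r) forces r = True.
In (NOT h OR NOT r) only NOT h is left, so h = False.
In (NOT q OR NOT r) only NOT q is left, so q = False.
Unit clause (NOT n) forces n = False.
In (h OR w) only w is left, so w = True.
In (m OR NOT w) only m is left, so m = True.
In (a OR NOT m OR q OR NOT r) only a is left, so a = True.
All clauses satisfied.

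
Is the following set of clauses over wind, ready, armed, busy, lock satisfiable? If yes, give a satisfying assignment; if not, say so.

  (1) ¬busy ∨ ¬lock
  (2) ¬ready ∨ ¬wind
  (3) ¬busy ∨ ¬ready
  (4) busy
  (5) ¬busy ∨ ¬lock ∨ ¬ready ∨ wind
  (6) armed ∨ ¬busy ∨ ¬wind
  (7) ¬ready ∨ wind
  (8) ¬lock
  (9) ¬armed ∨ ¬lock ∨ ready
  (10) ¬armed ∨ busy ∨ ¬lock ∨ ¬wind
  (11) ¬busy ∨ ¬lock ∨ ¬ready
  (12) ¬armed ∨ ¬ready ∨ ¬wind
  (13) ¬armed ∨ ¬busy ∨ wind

Unit clause (busy) forces busy = True.
Unit clause (¬lock) forces lock = False.
In (¬busy ∨ ¬ready) only ¬ready is left, so ready = False.
Set wind = False.
  then (¬armed ∨ ¬busy ∨ wind) forces armed = False.
All clauses satisfied.

wind = False; ready = False; armed = False; busy = True; lock = False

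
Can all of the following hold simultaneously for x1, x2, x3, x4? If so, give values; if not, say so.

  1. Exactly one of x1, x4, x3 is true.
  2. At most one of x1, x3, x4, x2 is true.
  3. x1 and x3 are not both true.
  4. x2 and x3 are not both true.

x1 = False, x2 = False, x3 = True, x4 = False

  (1) {x1, x4, x3}: 1 true — exactly one ✓
  (2) {x1, x3, x4, x2}: 1 true — at most one ✓
  (3) x1=F, x3=T — not both ✓
  (4) x2=F, x3=T — not both ✓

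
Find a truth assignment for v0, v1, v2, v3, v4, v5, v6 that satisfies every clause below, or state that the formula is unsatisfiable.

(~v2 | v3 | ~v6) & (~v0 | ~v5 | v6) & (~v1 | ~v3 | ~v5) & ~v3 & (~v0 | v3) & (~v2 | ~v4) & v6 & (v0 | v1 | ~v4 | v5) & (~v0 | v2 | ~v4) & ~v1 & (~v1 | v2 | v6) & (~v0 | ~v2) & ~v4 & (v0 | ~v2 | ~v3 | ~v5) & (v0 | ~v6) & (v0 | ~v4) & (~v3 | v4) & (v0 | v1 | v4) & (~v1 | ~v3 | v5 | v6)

Case v3 = True:
  Clause (~v3) is falsified — contradiction.
Case v3 = False:
  (~v0 | v3) forces v0 = False.
  (v6) forces v6 = True.
  Clause (v0 | ~v6) is falsified — contradiction.
Both cases fail, so the formula is unsatisfiable.

No satisfying assignment exists.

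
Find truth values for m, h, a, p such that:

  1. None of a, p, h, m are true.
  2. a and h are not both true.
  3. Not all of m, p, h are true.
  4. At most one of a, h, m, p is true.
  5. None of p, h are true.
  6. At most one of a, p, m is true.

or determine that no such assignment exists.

m: False; h: False; a: False; p: False

  (1) {a, p, h, m}: 0 true — none ✓
  (2) a=F, h=F — not both ✓
  (3) {m, p, h}: 0/3 true — not all ✓
  (4) {a, h, m, p}: 0 true — at most one ✓
  (5) {p, h}: 0 true — none ✓
  (6) {a, p, m}: 0 true — at most one ✓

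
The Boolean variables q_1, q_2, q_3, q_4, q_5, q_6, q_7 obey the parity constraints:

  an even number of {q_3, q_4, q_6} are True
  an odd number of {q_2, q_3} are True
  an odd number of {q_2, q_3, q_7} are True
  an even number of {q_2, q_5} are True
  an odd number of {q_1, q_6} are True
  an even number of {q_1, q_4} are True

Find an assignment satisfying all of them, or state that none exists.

q_1: True, q_2: False, q_3: True, q_4: True, q_5: False, q_6: False, q_7: False

{q_3, q_4, q_6}: 2 true → even ✓
{q_2, q_3}: 1 true → odd ✓
{q_2, q_3, q_7}: 1 true → odd ✓
{q_2, q_5}: 0 true → even ✓
{q_1, q_6}: 1 true → odd ✓
{q_1, q_4}: 2 true → even ✓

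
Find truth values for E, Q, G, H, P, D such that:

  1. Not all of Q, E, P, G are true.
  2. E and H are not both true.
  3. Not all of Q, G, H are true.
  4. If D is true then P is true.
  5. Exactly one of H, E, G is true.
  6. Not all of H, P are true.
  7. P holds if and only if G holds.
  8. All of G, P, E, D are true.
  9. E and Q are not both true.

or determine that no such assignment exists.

The formula is unsatisfiable.

Case E = True:
  (2) with E=T forces H = False.
  (5) with E=T forces G = False.
  Constraint (8) is violated (G=F) — contradiction.
Case E = False:
  Constraint (8) is violated (E=F) — contradiction.
Both cases fail — unsatisfiable.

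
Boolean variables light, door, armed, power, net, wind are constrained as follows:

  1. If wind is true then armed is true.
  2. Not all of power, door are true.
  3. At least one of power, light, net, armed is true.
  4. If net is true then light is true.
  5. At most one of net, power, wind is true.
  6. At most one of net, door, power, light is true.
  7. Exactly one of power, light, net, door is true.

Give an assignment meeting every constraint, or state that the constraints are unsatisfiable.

light: False, door: True, armed: True, power: False, net: False, wind: True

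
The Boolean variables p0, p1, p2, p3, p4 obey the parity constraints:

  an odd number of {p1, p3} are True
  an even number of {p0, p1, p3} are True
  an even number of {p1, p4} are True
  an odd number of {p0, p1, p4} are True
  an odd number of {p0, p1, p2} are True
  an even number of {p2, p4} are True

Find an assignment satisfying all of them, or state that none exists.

p0 = True, p1 = False, p2 = False, p3 = True, p4 = False

{p1, p3}: 1 true → odd ✓
{p0, p1, p3}: 2 true → even ✓
{p1, p4}: 0 true → even ✓
{p0, p1, p4}: 1 true → odd ✓
{p0, p1, p2}: 1 true → odd ✓
{p2, p4}: 0 true → even ✓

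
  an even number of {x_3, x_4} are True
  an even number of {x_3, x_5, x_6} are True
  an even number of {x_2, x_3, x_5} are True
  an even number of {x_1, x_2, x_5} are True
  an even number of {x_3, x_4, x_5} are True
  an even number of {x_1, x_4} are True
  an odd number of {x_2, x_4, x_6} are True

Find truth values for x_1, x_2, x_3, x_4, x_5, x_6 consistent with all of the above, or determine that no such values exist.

x_1: True, x_2: True, x_3: True, x_4: True, x_5: False, x_6: True

{x_3, x_4}: 2 true → even ✓
{x_3, x_5, x_6}: 2 true → even ✓
{x_2, x_3, x_5}: 2 true → even ✓
{x_1, x_2, x_5}: 2 true → even ✓
{x_3, x_4, x_5}: 2 true → even ✓
{x_1, x_4}: 2 true → even ✓
{x_2, x_4, x_6}: 3 true → odd ✓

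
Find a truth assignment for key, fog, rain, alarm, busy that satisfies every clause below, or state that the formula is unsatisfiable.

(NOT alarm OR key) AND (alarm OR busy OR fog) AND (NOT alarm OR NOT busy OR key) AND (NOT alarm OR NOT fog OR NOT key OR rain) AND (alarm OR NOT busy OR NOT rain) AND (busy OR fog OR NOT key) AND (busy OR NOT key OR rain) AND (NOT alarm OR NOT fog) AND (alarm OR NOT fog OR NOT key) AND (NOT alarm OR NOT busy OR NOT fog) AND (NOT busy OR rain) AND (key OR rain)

Set key = True.
Try fog = True:
  (NOT alarm OR NOT fog) forces alarm = False.
  clause (alarm OR NOT fog OR NOT key) is falsified — backtrack.
So fog = False.
  then (busy OR fog OR NOT key) forces busy = True.
  then (NOT busy OR rain) forces rain = True.
  then (alarm OR NOT busy OR NOT rain) forces alarm = True.
All clauses satisfied.

key=T, fog=F, rain=T, alarm=T, busy=T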